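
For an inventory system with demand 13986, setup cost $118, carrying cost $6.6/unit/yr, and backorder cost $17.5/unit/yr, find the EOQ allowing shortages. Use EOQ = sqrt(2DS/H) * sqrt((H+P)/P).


Formula: EOQ* = sqrt(2DS/H) * sqrt((H+P)/P)
Base EOQ = sqrt(2*13986*118/6.6) = 707.18 units
Correction = sqrt((6.6+17.5)/17.5) = 1.17352
EOQ* = 707.18 * 1.17352 = 829.9 units

829.9 units


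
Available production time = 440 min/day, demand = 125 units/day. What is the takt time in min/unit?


Formula: Takt Time = Available Production Time / Customer Demand
Takt = 440 min/day / 125 units/day
Takt = 3.52 min/unit

3.52 min/unit


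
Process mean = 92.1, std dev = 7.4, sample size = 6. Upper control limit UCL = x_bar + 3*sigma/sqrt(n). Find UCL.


UCL = 92.1 + 3 * 7.4 / sqrt(6)

101.16


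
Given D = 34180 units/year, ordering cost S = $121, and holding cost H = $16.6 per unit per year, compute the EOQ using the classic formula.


Formula: EOQ = sqrt(2 * D * S / H)
Numerator: 2 * 34180 * 121 = 8271560
2DS/H = 8271560 / 16.6 = 498286.7
EOQ = sqrt(498286.7) = 705.9 units

705.9 units


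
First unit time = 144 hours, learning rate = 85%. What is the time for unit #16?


Formula: T_n = T_1 * (learning_rate)^(log2(n)) where learning_rate = rate/100
Doublings = log2(16) = 4
T_n = 144 * 0.85^4
T_n = 144 * 0.522 = 75.2 hours

75.2 hours


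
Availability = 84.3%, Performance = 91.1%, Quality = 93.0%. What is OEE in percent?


Formula: OEE = Availability * Performance * Quality / 10000
A * P = 84.3% * 91.1% / 100 = 76.8%
OEE = 76.8% * 93.0% / 100 = 71.4%

71.4%


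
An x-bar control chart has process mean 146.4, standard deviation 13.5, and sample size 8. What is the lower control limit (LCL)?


LCL = 146.4 - 3 * 13.5 / sqrt(8)

132.08


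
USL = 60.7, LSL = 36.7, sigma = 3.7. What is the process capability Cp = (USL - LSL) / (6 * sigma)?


Cp = (60.7 - 36.7) / (6 * 3.7)

1.08


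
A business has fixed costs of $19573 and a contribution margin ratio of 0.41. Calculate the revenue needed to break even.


Formula: BER = Fixed Costs / Contribution Margin Ratio
BER = $19573 / 0.41
BER = $47739.02 (to the nearest cent)

$47739.02


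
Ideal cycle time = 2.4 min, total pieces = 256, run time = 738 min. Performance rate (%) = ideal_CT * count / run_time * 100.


Formula: Performance = (Ideal CT * Total Count) / Run Time * 100
Ideal output time = 2.4 * 256 = 614.4 min
Performance = 614.4 / 738 * 100 = 83.3%

83.3%


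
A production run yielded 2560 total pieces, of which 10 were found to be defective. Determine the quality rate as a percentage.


Formula: Quality Rate = Good Pieces / Total Pieces * 100
Good pieces = 2560 - 10 = 2550
QR = 2550 / 2560 * 100 = 99.6%

99.6%


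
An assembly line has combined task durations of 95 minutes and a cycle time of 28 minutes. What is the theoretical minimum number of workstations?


Formula: N_min = ceil(Sum of Task Times / Cycle Time)
N_min = ceil(95 min / 28 min) = ceil(3.3929)
N_min = 4 stations

4


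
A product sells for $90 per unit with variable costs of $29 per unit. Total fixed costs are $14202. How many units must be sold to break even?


Formula: BEQ = Fixed Costs / (Price - Variable Cost)
Contribution margin = $90 - $29 = $61/unit
BEQ = ceil($14202 / $61/unit) = ceil(232.82) = 233 units

233 units


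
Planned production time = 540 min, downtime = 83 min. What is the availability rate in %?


Formula: Availability = (Planned Time - Downtime) / Planned Time * 100
Uptime = 540 - 83 = 457 min
Availability = 457 / 540 * 100 = 84.6%

84.6%


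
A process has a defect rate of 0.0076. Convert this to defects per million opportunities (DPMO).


DPMO = defect_rate * 1000000 = 0.0076 * 1000000

7600


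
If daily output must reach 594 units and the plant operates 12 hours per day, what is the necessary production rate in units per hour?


Formula: Production Rate = Daily Demand / Available Hours
Rate = 594 units/day / 12 hours/day
Rate = 49.5 units/hour

49.5 units/hour


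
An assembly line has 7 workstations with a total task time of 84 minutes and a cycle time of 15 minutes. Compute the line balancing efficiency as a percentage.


Formula: Efficiency = Sum of Task Times / (N_stations * CT) * 100
Total station capacity = 7 stations * 15 min = 105 min
Efficiency = 84 / 105 * 100 = 80.0%

80.0%


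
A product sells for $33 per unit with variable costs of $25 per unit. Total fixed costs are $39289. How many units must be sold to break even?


Formula: BEQ = Fixed Costs / (Price - Variable Cost)
Contribution margin = $33 - $25 = $8/unit
BEQ = ceil($39289 / $8/unit) = ceil(4911.12) = 4912 units

4912 units


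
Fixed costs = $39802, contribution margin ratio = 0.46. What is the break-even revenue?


Formula: BER = Fixed Costs / Contribution Margin Ratio
BER = $39802 / 0.46
BER = $86526.09 (to the nearest cent)

$86526.09


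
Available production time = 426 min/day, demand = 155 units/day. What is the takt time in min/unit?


Formula: Takt Time = Available Production Time / Customer Demand
Takt = 426 min/day / 155 units/day
Takt = 2.75 min/unit

2.75 min/unit


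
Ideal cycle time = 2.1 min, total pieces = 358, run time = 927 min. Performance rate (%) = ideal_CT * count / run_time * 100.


Formula: Performance = (Ideal CT * Total Count) / Run Time * 100
Ideal output time = 2.1 * 358 = 751.8 min
Performance = 751.8 / 927 * 100 = 81.1%

81.1%


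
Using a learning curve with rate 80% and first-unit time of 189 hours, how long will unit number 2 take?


Formula: T_n = T_1 * (learning_rate)^(log2(n)) where learning_rate = rate/100
Doublings = log2(2) = 1
T_n = 189 * 0.8^1
T_n = 189 * 0.8 = 151.2 hours

151.2 hours


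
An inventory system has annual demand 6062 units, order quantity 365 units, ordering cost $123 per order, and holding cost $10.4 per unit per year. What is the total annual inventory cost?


TC = 6062/365 * 123 + 365/2 * 10.4

$3940.81


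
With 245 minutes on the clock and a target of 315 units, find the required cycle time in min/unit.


Formula: CT = Available Time / Number of Units
CT = 245 min / 315 units
CT = 0.78 min/unit

0.78 min/unit


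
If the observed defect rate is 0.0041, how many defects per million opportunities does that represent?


DPMO = defect_rate * 1000000 = 0.0041 * 1000000

4100


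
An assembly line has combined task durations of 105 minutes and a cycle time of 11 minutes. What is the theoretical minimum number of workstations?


Formula: N_min = ceil(Sum of Task Times / Cycle Time)
N_min = ceil(105 min / 11 min) = ceil(9.5455)
N_min = 10 stations

10


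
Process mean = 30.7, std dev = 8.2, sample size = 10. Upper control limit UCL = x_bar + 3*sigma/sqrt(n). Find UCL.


UCL = 30.7 + 3 * 8.2 / sqrt(10)

38.48


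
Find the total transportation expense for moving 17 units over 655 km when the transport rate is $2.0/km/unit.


TC = dist * cost * units = 655 * 2.0 * 17 = $22270.00

$22270.00


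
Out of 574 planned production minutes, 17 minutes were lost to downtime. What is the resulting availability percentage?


Formula: Availability = (Planned Time - Downtime) / Planned Time * 100
Uptime = 574 - 17 = 557 min
Availability = 557 / 574 * 100 = 97.0%

97.0%


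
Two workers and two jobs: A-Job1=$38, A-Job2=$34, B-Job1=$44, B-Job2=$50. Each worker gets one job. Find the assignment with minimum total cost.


Option 1: A->1 + B->2 = $38 + $50 = $88
Option 2: A->2 + B->1 = $34 + $44 = $78
Min cost = min($88, $78) = $78

$78


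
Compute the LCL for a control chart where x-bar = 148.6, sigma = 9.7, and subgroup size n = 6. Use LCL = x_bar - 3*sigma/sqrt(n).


LCL = 148.6 - 3 * 9.7 / sqrt(6)

136.72


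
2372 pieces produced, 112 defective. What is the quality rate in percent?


Formula: Quality Rate = Good Pieces / Total Pieces * 100
Good pieces = 2372 - 112 = 2260
QR = 2260 / 2372 * 100 = 95.3%

95.3%


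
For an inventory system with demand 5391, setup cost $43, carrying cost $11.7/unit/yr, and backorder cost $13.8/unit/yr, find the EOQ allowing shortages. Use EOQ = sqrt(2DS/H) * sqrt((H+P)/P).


Formula: EOQ* = sqrt(2DS/H) * sqrt((H+P)/P)
Base EOQ = sqrt(2*5391*43/11.7) = 199.06 units
Correction = sqrt((11.7+13.8)/13.8) = 1.35935
EOQ* = 199.06 * 1.35935 = 270.6 units

270.6 units


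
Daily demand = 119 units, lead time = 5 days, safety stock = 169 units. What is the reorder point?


Formula: ROP = (Daily Demand * Lead Time) + Safety Stock
Demand during lead time = 119 * 5 = 595 units
ROP = 595 + 169 = 764 units

764 units


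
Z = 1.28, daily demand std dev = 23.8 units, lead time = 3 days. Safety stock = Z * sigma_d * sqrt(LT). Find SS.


Formula: SS = z * sigma_d * sqrt(LT)
sqrt(LT) = sqrt(3) = 1.7321
SS = 1.28 * 23.8 * 1.7321
SS = 52.8 units

52.8 units


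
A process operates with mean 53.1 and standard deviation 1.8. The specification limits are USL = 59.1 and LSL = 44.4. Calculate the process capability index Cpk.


Cpu = (59.1 - 53.1) / (3 * 1.8) = 1.11
Cpl = (53.1 - 44.4) / (3 * 1.8) = 1.61
Cpk = min(1.11, 1.61) = 1.11

1.11


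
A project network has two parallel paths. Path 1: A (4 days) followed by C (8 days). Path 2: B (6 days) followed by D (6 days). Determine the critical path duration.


Path 1 = 4 + 8 = 12 days
Path 2 = 6 + 6 = 12 days
Duration = max(12, 12) = 12 days

12 days


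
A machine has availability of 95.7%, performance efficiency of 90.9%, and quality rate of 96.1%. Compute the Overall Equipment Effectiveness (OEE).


Formula: OEE = Availability * Performance * Quality / 10000
A * P = 95.7% * 90.9% / 100 = 86.99%
OEE = 86.99% * 96.1% / 100 = 83.6%

83.6%


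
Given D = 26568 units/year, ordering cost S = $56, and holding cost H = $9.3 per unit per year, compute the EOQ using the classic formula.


Formula: EOQ = sqrt(2 * D * S / H)
Numerator: 2 * 26568 * 56 = 2975616
2DS/H = 2975616 / 9.3 = 319958.7
EOQ = sqrt(319958.7) = 565.6 units

565.6 units


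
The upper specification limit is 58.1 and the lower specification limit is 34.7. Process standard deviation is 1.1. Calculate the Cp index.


Cp = (58.1 - 34.7) / (6 * 1.1)

3.55


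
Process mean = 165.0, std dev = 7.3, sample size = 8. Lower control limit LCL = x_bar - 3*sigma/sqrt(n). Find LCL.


LCL = 165.0 - 3 * 7.3 / sqrt(8)

157.26


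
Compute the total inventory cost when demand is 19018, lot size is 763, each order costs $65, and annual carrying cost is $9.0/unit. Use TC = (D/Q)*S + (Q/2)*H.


TC = 19018/763 * 65 + 763/2 * 9.0

$5053.64


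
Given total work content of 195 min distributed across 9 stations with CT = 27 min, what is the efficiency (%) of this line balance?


Formula: Efficiency = Sum of Task Times / (N_stations * CT) * 100
Total station capacity = 9 stations * 27 min = 243 min
Efficiency = 195 / 243 * 100 = 80.2%

80.2%


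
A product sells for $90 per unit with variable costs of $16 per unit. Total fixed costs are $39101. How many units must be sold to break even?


Formula: BEQ = Fixed Costs / (Price - Variable Cost)
Contribution margin = $90 - $16 = $74/unit
BEQ = ceil($39101 / $74/unit) = ceil(528.39) = 529 units

529 units


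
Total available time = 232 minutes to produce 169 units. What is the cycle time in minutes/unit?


Formula: CT = Available Time / Number of Units
CT = 232 min / 169 units
CT = 1.37 min/unit

1.37 min/unit


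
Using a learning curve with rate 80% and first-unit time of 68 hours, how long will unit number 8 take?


Formula: T_n = T_1 * (learning_rate)^(log2(n)) where learning_rate = rate/100
Doublings = log2(8) = 3
T_n = 68 * 0.8^3
T_n = 68 * 0.512 = 34.8 hours

34.8 hours


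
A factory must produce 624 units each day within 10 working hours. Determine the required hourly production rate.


Formula: Production Rate = Daily Demand / Available Hours
Rate = 624 units/day / 10 hours/day
Rate = 62.4 units/hour

62.4 units/hour


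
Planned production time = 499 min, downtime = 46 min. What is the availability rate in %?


Formula: Availability = (Planned Time - Downtime) / Planned Time * 100
Uptime = 499 - 46 = 453 min
Availability = 453 / 499 * 100 = 90.8%

90.8%


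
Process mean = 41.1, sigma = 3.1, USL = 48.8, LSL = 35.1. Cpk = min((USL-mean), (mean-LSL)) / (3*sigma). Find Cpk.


Cpu = (48.8 - 41.1) / (3 * 3.1) = 0.83
Cpl = (41.1 - 35.1) / (3 * 3.1) = 0.65
Cpk = min(0.83, 0.65) = 0.65

0.65


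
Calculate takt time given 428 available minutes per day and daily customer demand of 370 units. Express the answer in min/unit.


Formula: Takt Time = Available Production Time / Customer Demand
Takt = 428 min/day / 370 units/day
Takt = 1.16 min/unit

1.16 min/unit


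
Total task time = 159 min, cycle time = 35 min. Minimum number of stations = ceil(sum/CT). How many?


Formula: N_min = ceil(Sum of Task Times / Cycle Time)
N_min = ceil(159 min / 35 min) = ceil(4.5429)
N_min = 5 stations

5


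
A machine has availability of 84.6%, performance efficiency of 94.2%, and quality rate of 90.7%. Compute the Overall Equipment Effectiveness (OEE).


Formula: OEE = Availability * Performance * Quality / 10000
A * P = 84.6% * 94.2% / 100 = 79.69%
OEE = 79.69% * 90.7% / 100 = 72.3%

72.3%


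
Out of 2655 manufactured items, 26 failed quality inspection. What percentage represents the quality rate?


Formula: Quality Rate = Good Pieces / Total Pieces * 100
Good pieces = 2655 - 26 = 2629
QR = 2629 / 2655 * 100 = 99.0%

99.0%


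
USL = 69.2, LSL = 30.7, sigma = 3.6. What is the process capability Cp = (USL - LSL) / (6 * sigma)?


Cp = (69.2 - 30.7) / (6 * 3.6)

1.78


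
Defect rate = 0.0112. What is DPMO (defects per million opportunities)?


DPMO = defect_rate * 1000000 = 0.0112 * 1000000

11200


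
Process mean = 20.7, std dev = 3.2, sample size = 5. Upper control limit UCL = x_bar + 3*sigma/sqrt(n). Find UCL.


UCL = 20.7 + 3 * 3.2 / sqrt(5)

24.99


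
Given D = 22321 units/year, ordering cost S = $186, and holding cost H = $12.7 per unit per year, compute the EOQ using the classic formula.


Formula: EOQ = sqrt(2 * D * S / H)
Numerator: 2 * 22321 * 186 = 8303412
2DS/H = 8303412 / 12.7 = 653812.0
EOQ = sqrt(653812.0) = 808.6 units

808.6 units


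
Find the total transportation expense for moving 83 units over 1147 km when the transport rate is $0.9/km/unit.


TC = dist * cost * units = 1147 * 0.9 * 83 = $85680.90

$85680.90


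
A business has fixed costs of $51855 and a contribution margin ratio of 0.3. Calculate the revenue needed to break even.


Formula: BER = Fixed Costs / Contribution Margin Ratio
BER = $51855 / 0.3
BER = $172850.00 (to the nearest cent)

$172850.00


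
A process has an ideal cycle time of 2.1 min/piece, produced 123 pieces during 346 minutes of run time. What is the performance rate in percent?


Formula: Performance = (Ideal CT * Total Count) / Run Time * 100
Ideal output time = 2.1 * 123 = 258.3 min
Performance = 258.3 / 346 * 100 = 74.7%

74.7%


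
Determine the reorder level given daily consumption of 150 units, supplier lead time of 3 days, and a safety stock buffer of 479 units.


Formula: ROP = (Daily Demand * Lead Time) + Safety Stock
Demand during lead time = 150 * 3 = 450 units
ROP = 450 + 479 = 929 units

929 units


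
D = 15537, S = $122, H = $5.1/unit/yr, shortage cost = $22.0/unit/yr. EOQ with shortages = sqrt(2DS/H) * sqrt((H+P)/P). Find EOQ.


Formula: EOQ* = sqrt(2DS/H) * sqrt((H+P)/P)
Base EOQ = sqrt(2*15537*122/5.1) = 862.17 units
Correction = sqrt((5.1+22.0)/22.0) = 1.10987
EOQ* = 862.17 * 1.10987 = 956.9 units

956.9 units


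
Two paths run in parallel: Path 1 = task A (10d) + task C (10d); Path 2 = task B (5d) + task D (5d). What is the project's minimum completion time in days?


Path 1 = 10 + 10 = 20 days
Path 2 = 5 + 5 = 10 days
Duration = max(20, 10) = 20 days

20 days


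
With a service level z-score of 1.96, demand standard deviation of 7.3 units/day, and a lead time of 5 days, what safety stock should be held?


Formula: SS = z * sigma_d * sqrt(LT)
sqrt(LT) = sqrt(5) = 2.2361
SS = 1.96 * 7.3 * 2.2361
SS = 32.0 units

32.0 units


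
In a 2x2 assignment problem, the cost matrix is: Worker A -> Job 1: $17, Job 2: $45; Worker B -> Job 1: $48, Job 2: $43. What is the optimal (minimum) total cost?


Option 1: A->1 + B->2 = $17 + $43 = $60
Option 2: A->2 + B->1 = $45 + $48 = $93
Min cost = min($60, $93) = $60

$60


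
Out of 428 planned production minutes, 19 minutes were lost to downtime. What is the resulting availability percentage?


Formula: Availability = (Planned Time - Downtime) / Planned Time * 100
Uptime = 428 - 19 = 409 min
Availability = 409 / 428 * 100 = 95.6%

95.6%


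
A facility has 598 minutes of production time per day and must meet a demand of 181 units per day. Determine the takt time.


Formula: Takt Time = Available Production Time / Customer Demand
Takt = 598 min/day / 181 units/day
Takt = 3.3 min/unit

3.3 min/unit


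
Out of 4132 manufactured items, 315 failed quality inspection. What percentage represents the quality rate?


Formula: Quality Rate = Good Pieces / Total Pieces * 100
Good pieces = 4132 - 315 = 3817
QR = 3817 / 4132 * 100 = 92.4%

92.4%


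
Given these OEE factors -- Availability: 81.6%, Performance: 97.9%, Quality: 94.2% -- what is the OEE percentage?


Formula: OEE = Availability * Performance * Quality / 10000
A * P = 81.6% * 97.9% / 100 = 79.89%
OEE = 79.89% * 94.2% / 100 = 75.3%

75.3%


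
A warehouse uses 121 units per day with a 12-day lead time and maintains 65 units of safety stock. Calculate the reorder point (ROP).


Formula: ROP = (Daily Demand * Lead Time) + Safety Stock
Demand during lead time = 121 * 12 = 1452 units
ROP = 1452 + 65 = 1517 units

1517 units


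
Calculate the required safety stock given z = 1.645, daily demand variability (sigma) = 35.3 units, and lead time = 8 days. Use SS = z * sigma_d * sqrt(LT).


Formula: SS = z * sigma_d * sqrt(LT)
sqrt(LT) = sqrt(8) = 2.8284
SS = 1.645 * 35.3 * 2.8284
SS = 164.2 units

164.2 units


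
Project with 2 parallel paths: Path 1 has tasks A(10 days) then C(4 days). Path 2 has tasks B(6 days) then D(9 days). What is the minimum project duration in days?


Path 1 = 10 + 4 = 14 days
Path 2 = 6 + 9 = 15 days
Duration = max(14, 15) = 15 days

15 days


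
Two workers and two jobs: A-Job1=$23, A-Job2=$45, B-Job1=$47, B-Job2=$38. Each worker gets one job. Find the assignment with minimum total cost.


Option 1: A->1 + B->2 = $23 + $38 = $61
Option 2: A->2 + B->1 = $45 + $47 = $92
Min cost = min($61, $92) = $61

$61


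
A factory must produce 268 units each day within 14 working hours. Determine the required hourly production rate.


Formula: Production Rate = Daily Demand / Available Hours
Rate = 268 units/day / 14 hours/day
Rate = 19.1 units/hour

19.1 units/hour


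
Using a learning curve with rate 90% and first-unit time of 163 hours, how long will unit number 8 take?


Formula: T_n = T_1 * (learning_rate)^(log2(n)) where learning_rate = rate/100
Doublings = log2(8) = 3
T_n = 163 * 0.9^3
T_n = 163 * 0.729 = 118.8 hours

118.8 hours


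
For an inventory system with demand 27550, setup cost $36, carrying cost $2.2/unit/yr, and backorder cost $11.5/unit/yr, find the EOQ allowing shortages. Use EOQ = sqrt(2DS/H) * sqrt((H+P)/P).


Formula: EOQ* = sqrt(2DS/H) * sqrt((H+P)/P)
Base EOQ = sqrt(2*27550*36/2.2) = 949.55 units
Correction = sqrt((2.2+11.5)/11.5) = 1.09147
EOQ* = 949.55 * 1.09147 = 1036.4 units

1036.4 units


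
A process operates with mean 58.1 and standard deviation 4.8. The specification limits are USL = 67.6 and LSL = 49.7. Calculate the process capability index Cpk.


Cpu = (67.6 - 58.1) / (3 * 4.8) = 0.66
Cpl = (58.1 - 49.7) / (3 * 4.8) = 0.58
Cpk = min(0.66, 0.58) = 0.58

0.58


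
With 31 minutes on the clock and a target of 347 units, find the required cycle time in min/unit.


Formula: CT = Available Time / Number of Units
CT = 31 min / 347 units
CT = 0.09 min/unit

0.09 min/unit


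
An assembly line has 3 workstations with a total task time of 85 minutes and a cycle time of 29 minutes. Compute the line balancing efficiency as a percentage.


Formula: Efficiency = Sum of Task Times / (N_stations * CT) * 100
Total station capacity = 3 stations * 29 min = 87 min
Efficiency = 85 / 87 * 100 = 97.7%

97.7%


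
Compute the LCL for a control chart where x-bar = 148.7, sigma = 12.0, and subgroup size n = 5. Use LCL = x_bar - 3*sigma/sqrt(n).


LCL = 148.7 - 3 * 12.0 / sqrt(5)

132.6


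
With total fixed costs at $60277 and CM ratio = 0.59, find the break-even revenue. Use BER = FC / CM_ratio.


Formula: BER = Fixed Costs / Contribution Margin Ratio
BER = $60277 / 0.59
BER = $102164.41 (to the nearest cent)

$102164.41


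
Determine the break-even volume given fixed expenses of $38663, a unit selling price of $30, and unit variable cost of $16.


Formula: BEQ = Fixed Costs / (Price - Variable Cost)
Contribution margin = $30 - $16 = $14/unit
BEQ = ceil($38663 / $14/unit) = ceil(2761.64) = 2762 units

2762 units


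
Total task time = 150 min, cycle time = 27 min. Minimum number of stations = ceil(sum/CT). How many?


Formula: N_min = ceil(Sum of Task Times / Cycle Time)
N_min = ceil(150 min / 27 min) = ceil(5.5556)
N_min = 6 stations

6


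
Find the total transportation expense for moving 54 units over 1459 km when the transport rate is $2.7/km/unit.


TC = dist * cost * units = 1459 * 2.7 * 54 = $212722.20

$212722.20


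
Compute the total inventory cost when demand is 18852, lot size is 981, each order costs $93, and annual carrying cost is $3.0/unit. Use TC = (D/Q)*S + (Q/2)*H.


TC = 18852/981 * 93 + 981/2 * 3.0

$3258.69


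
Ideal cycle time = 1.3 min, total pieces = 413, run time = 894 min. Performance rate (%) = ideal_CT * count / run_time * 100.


Formula: Performance = (Ideal CT * Total Count) / Run Time * 100
Ideal output time = 1.3 * 413 = 536.9 min
Performance = 536.9 / 894 * 100 = 60.1%

60.1%


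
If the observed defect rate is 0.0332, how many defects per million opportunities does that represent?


DPMO = defect_rate * 1000000 = 0.0332 * 1000000

33200


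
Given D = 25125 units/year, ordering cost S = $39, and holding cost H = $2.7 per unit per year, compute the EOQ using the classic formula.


Formula: EOQ = sqrt(2 * D * S / H)
Numerator: 2 * 25125 * 39 = 1959750
2DS/H = 1959750 / 2.7 = 725833.3
EOQ = sqrt(725833.3) = 852.0 units

852.0 units


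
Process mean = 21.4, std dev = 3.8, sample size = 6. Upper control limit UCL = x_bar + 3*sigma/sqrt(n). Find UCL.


UCL = 21.4 + 3 * 3.8 / sqrt(6)

26.05


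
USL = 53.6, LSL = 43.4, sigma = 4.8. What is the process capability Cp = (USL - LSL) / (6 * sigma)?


Cp = (53.6 - 43.4) / (6 * 4.8)

0.35


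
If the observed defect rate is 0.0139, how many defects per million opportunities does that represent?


DPMO = defect_rate * 1000000 = 0.0139 * 1000000

13900


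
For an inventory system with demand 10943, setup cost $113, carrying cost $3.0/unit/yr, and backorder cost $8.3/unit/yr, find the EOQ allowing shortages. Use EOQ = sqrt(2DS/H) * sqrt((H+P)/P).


Formula: EOQ* = sqrt(2DS/H) * sqrt((H+P)/P)
Base EOQ = sqrt(2*10943*113/3.0) = 907.95 units
Correction = sqrt((3.0+8.3)/8.3) = 1.16681
EOQ* = 907.95 * 1.16681 = 1059.4 units

1059.4 units


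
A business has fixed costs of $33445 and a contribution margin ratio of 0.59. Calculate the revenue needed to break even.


Formula: BER = Fixed Costs / Contribution Margin Ratio
BER = $33445 / 0.59
BER = $56686.44 (to the nearest cent)

$56686.44


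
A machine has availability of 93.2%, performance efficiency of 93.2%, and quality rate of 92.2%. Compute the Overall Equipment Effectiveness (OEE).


Formula: OEE = Availability * Performance * Quality / 10000
A * P = 93.2% * 93.2% / 100 = 86.86%
OEE = 86.86% * 92.2% / 100 = 80.1%

80.1%


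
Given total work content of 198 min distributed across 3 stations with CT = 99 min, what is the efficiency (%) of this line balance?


Formula: Efficiency = Sum of Task Times / (N_stations * CT) * 100
Total station capacity = 3 stations * 99 min = 297 min
Efficiency = 198 / 297 * 100 = 66.7%

66.7%


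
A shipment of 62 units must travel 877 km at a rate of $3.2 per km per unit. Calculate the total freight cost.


TC = dist * cost * units = 877 * 3.2 * 62 = $173996.80

$173996.80


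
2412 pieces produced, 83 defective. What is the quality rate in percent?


Formula: Quality Rate = Good Pieces / Total Pieces * 100
Good pieces = 2412 - 83 = 2329
QR = 2329 / 2412 * 100 = 96.6%

96.6%


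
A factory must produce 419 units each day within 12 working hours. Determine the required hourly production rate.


Formula: Production Rate = Daily Demand / Available Hours
Rate = 419 units/day / 12 hours/day
Rate = 34.9 units/hour

34.9 units/hour


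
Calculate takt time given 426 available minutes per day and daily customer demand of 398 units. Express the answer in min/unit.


Formula: Takt Time = Available Production Time / Customer Demand
Takt = 426 min/day / 398 units/day
Takt = 1.07 min/unit

1.07 min/unit


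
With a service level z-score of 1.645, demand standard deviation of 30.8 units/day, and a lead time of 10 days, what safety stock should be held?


Formula: SS = z * sigma_d * sqrt(LT)
sqrt(LT) = sqrt(10) = 3.1623
SS = 1.645 * 30.8 * 3.1623
SS = 160.2 units

160.2 units


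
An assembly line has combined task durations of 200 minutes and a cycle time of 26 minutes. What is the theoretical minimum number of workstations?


Formula: N_min = ceil(Sum of Task Times / Cycle Time)
N_min = ceil(200 min / 26 min) = ceil(7.6923)
N_min = 8 stations

8


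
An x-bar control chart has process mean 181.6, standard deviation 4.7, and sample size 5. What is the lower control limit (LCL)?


LCL = 181.6 - 3 * 4.7 / sqrt(5)

175.29


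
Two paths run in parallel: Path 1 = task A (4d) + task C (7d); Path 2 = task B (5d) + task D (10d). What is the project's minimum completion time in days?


Path 1 = 4 + 7 = 11 days
Path 2 = 5 + 10 = 15 days
Duration = max(11, 15) = 15 days

15 days


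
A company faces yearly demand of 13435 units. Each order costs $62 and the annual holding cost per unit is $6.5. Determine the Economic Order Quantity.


Formula: EOQ = sqrt(2 * D * S / H)
Numerator: 2 * 13435 * 62 = 1665940
2DS/H = 1665940 / 6.5 = 256298.5
EOQ = sqrt(256298.5) = 506.3 units

506.3 units


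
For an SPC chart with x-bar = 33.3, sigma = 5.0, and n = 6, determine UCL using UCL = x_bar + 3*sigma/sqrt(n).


UCL = 33.3 + 3 * 5.0 / sqrt(6)

39.42


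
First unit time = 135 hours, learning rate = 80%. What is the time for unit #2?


Formula: T_n = T_1 * (learning_rate)^(log2(n)) where learning_rate = rate/100
Doublings = log2(2) = 1
T_n = 135 * 0.8^1
T_n = 135 * 0.8 = 108.0 hours

108.0 hours


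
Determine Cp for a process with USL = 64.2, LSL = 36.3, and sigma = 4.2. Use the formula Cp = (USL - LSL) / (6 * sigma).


Cp = (64.2 - 36.3) / (6 * 4.2)

1.11


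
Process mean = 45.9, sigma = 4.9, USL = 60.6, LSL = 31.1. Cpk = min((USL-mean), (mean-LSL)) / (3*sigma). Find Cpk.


Cpu = (60.6 - 45.9) / (3 * 4.9) = 1.0
Cpl = (45.9 - 31.1) / (3 * 4.9) = 1.01
Cpk = min(1.0, 1.01) = 1.0

1.0


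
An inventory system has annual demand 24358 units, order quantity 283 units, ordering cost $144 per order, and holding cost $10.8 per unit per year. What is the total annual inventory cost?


TC = 24358/283 * 144 + 283/2 * 10.8

$13922.38


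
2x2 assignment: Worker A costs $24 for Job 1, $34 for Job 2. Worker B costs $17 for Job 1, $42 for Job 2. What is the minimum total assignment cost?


Option 1: A->1 + B->2 = $24 + $42 = $66
Option 2: A->2 + B->1 = $34 + $17 = $51
Min cost = min($66, $51) = $51

$51


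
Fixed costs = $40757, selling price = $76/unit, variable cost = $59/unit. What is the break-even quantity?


Formula: BEQ = Fixed Costs / (Price - Variable Cost)
Contribution margin = $76 - $59 = $17/unit
BEQ = ceil($40757 / $17/unit) = ceil(2397.47) = 2398 units

2398 units


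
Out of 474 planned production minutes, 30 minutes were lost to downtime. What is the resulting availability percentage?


Formula: Availability = (Planned Time - Downtime) / Planned Time * 100
Uptime = 474 - 30 = 444 min
Availability = 444 / 474 * 100 = 93.7%

93.7%


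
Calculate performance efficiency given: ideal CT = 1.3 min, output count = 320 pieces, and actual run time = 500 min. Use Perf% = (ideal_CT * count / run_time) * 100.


Formula: Performance = (Ideal CT * Total Count) / Run Time * 100
Ideal output time = 1.3 * 320 = 416.0 min
Performance = 416.0 / 500 * 100 = 83.2%

83.2%


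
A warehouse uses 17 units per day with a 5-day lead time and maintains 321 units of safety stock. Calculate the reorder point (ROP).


Formula: ROP = (Daily Demand * Lead Time) + Safety Stock
Demand during lead time = 17 * 5 = 85 units
ROP = 85 + 321 = 406 units

406 units


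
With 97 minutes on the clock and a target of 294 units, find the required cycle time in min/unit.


Formula: CT = Available Time / Number of Units
CT = 97 min / 294 units
CT = 0.33 min/unit

0.33 min/unit


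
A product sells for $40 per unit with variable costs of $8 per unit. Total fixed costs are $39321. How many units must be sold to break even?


Formula: BEQ = Fixed Costs / (Price - Variable Cost)
Contribution margin = $40 - $8 = $32/unit
BEQ = ceil($39321 / $32/unit) = ceil(1228.78) = 1229 units

1229 units


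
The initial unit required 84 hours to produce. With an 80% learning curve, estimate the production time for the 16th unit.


Formula: T_n = T_1 * (learning_rate)^(log2(n)) where learning_rate = rate/100
Doublings = log2(16) = 4
T_n = 84 * 0.8^4
T_n = 84 * 0.4096 = 34.4 hours

34.4 hours


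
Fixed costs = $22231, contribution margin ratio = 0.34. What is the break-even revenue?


Formula: BER = Fixed Costs / Contribution Margin Ratio
BER = $22231 / 0.34
BER = $65385.29 (to the nearest cent)

$65385.29


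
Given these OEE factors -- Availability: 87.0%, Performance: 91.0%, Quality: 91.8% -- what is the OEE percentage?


Formula: OEE = Availability * Performance * Quality / 10000
A * P = 87.0% * 91.0% / 100 = 79.17%
OEE = 79.17% * 91.8% / 100 = 72.7%

72.7%


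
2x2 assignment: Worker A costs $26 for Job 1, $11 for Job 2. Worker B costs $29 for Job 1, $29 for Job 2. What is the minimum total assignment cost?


Option 1: A->1 + B->2 = $26 + $29 = $55
Option 2: A->2 + B->1 = $11 + $29 = $40
Min cost = min($55, $40) = $40

$40


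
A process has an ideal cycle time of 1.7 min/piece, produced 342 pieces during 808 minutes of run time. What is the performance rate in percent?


Formula: Performance = (Ideal CT * Total Count) / Run Time * 100
Ideal output time = 1.7 * 342 = 581.4 min
Performance = 581.4 / 808 * 100 = 72.0%

72.0%


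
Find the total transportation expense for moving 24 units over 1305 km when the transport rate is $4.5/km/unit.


TC = dist * cost * units = 1305 * 4.5 * 24 = $140940.00

$140940.00


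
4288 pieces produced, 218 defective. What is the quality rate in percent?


Formula: Quality Rate = Good Pieces / Total Pieces * 100
Good pieces = 4288 - 218 = 4070
QR = 4070 / 4288 * 100 = 94.9%

94.9%


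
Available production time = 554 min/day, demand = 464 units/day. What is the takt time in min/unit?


Formula: Takt Time = Available Production Time / Customer Demand
Takt = 554 min/day / 464 units/day
Takt = 1.19 min/unit

1.19 min/unit


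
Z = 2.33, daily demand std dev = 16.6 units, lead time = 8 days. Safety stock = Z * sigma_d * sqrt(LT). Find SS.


Formula: SS = z * sigma_d * sqrt(LT)
sqrt(LT) = sqrt(8) = 2.8284
SS = 2.33 * 16.6 * 2.8284
SS = 109.4 units

109.4 units


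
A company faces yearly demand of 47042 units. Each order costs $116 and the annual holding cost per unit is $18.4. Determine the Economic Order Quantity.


Formula: EOQ = sqrt(2 * D * S / H)
Numerator: 2 * 47042 * 116 = 10913744
2DS/H = 10913744 / 18.4 = 593138.3
EOQ = sqrt(593138.3) = 770.2 units

770.2 units


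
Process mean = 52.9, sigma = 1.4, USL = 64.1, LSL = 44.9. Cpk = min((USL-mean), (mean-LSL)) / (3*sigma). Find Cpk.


Cpu = (64.1 - 52.9) / (3 * 1.4) = 2.67
Cpl = (52.9 - 44.9) / (3 * 1.4) = 1.9
Cpk = min(2.67, 1.9) = 1.9

1.9


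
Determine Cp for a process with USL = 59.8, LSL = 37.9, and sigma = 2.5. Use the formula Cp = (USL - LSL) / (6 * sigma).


Cp = (59.8 - 37.9) / (6 * 2.5)

1.46


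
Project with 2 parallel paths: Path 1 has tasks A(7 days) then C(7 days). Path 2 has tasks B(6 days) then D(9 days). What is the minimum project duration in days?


Path 1 = 7 + 7 = 14 days
Path 2 = 6 + 9 = 15 days
Duration = max(14, 15) = 15 days

15 days


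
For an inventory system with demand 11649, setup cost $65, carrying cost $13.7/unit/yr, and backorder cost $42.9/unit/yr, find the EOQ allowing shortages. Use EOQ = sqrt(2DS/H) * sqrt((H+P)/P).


Formula: EOQ* = sqrt(2DS/H) * sqrt((H+P)/P)
Base EOQ = sqrt(2*11649*65/13.7) = 332.47 units
Correction = sqrt((13.7+42.9)/42.9) = 1.14863
EOQ* = 332.47 * 1.14863 = 381.9 units

381.9 units


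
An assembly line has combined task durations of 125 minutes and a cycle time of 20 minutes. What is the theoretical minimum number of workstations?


Formula: N_min = ceil(Sum of Task Times / Cycle Time)
N_min = ceil(125 min / 20 min) = ceil(6.25)
N_min = 7 stations

7


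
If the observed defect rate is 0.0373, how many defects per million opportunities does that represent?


DPMO = defect_rate * 1000000 = 0.0373 * 1000000

37300


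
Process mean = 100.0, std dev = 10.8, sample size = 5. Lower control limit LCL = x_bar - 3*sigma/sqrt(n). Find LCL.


LCL = 100.0 - 3 * 10.8 / sqrt(5)

85.51


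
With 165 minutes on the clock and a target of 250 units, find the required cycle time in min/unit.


Formula: CT = Available Time / Number of Units
CT = 165 min / 250 units
CT = 0.66 min/unit

0.66 min/unit


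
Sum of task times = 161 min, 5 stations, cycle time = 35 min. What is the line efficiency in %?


Formula: Efficiency = Sum of Task Times / (N_stations * CT) * 100
Total station capacity = 5 stations * 35 min = 175 min
Efficiency = 161 / 175 * 100 = 92.0%

92.0%


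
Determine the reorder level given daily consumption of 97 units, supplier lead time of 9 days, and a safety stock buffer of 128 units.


Formula: ROP = (Daily Demand * Lead Time) + Safety Stock
Demand during lead time = 97 * 9 = 873 units
ROP = 873 + 128 = 1001 units

1001 units


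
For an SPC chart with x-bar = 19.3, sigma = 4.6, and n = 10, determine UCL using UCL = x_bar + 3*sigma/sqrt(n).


UCL = 19.3 + 3 * 4.6 / sqrt(10)

23.66


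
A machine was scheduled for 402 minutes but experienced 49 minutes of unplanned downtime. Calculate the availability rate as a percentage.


Formula: Availability = (Planned Time - Downtime) / Planned Time * 100
Uptime = 402 - 49 = 353 min
Availability = 353 / 402 * 100 = 87.8%

87.8%


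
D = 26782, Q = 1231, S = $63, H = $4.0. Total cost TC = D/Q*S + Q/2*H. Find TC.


TC = 26782/1231 * 63 + 1231/2 * 4.0

$3832.65


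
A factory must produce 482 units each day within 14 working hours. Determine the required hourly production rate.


Formula: Production Rate = Daily Demand / Available Hours
Rate = 482 units/day / 14 hours/day
Rate = 34.4 units/hour

34.4 units/hour


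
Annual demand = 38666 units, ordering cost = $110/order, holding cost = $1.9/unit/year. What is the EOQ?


Formula: EOQ = sqrt(2 * D * S / H)
Numerator: 2 * 38666 * 110 = 8506520
2DS/H = 8506520 / 1.9 = 4477115.8
EOQ = sqrt(4477115.8) = 2115.9 units

2115.9 units


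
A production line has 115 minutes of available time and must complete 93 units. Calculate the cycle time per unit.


Formula: CT = Available Time / Number of Units
CT = 115 min / 93 units
CT = 1.24 min/unit

1.24 min/unit


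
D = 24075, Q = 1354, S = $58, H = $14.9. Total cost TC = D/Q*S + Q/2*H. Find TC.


TC = 24075/1354 * 58 + 1354/2 * 14.9

$11118.58


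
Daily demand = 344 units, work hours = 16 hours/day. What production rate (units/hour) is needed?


Formula: Production Rate = Daily Demand / Available Hours
Rate = 344 units/day / 16 hours/day
Rate = 21.5 units/hour

21.5 units/hour


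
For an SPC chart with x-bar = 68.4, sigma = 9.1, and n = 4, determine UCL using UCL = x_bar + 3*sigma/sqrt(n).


UCL = 68.4 + 3 * 9.1 / sqrt(4)

82.05


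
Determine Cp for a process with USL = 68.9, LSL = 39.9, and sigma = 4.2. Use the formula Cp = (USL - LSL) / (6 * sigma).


Cp = (68.9 - 39.9) / (6 * 4.2)

1.15


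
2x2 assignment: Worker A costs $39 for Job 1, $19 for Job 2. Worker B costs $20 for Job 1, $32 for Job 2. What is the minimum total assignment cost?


Option 1: A->1 + B->2 = $39 + $32 = $71
Option 2: A->2 + B->1 = $19 + $20 = $39
Min cost = min($71, $39) = $39

$39


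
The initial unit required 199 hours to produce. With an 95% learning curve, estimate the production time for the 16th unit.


Formula: T_n = T_1 * (learning_rate)^(log2(n)) where learning_rate = rate/100
Doublings = log2(16) = 4
T_n = 199 * 0.95^4
T_n = 199 * 0.8145 = 162.1 hours

162.1 hours


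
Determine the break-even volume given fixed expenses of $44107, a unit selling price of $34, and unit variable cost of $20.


Formula: BEQ = Fixed Costs / (Price - Variable Cost)
Contribution margin = $34 - $20 = $14/unit
BEQ = ceil($44107 / $14/unit) = ceil(3150.5) = 3151 units

3151 units


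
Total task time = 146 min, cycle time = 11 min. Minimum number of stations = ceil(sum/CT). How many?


Formula: N_min = ceil(Sum of Task Times / Cycle Time)
N_min = ceil(146 min / 11 min) = ceil(13.2727)
N_min = 14 stations

14


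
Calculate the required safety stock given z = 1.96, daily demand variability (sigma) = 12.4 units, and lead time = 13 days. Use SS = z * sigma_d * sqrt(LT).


Formula: SS = z * sigma_d * sqrt(LT)
sqrt(LT) = sqrt(13) = 3.6056
SS = 1.96 * 12.4 * 3.6056
SS = 87.6 units

87.6 units


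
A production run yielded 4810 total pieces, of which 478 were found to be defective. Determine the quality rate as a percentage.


Formula: Quality Rate = Good Pieces / Total Pieces * 100
Good pieces = 4810 - 478 = 4332
QR = 4332 / 4810 * 100 = 90.1%

90.1%


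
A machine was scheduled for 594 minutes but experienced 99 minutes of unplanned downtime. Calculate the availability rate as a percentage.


Formula: Availability = (Planned Time - Downtime) / Planned Time * 100
Uptime = 594 - 99 = 495 min
Availability = 495 / 594 * 100 = 83.3%

83.3%


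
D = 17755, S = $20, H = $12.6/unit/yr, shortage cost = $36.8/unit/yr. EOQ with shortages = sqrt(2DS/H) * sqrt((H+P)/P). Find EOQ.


Formula: EOQ* = sqrt(2DS/H) * sqrt((H+P)/P)
Base EOQ = sqrt(2*17755*20/12.6) = 237.41 units
Correction = sqrt((12.6+36.8)/36.8) = 1.15862
EOQ* = 237.41 * 1.15862 = 275.1 units

275.1 units


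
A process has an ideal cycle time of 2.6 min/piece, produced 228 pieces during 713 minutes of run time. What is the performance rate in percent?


Formula: Performance = (Ideal CT * Total Count) / Run Time * 100
Ideal output time = 2.6 * 228 = 592.8 min
Performance = 592.8 / 713 * 100 = 83.1%

83.1%


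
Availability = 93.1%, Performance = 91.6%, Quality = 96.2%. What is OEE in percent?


Formula: OEE = Availability * Performance * Quality / 10000
A * P = 93.1% * 91.6% / 100 = 85.28%
OEE = 85.28% * 96.2% / 100 = 82.0%

82.0%


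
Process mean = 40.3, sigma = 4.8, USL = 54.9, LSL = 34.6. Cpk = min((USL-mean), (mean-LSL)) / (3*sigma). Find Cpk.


Cpu = (54.9 - 40.3) / (3 * 4.8) = 1.01
Cpl = (40.3 - 34.6) / (3 * 4.8) = 0.4
Cpk = min(1.01, 0.4) = 0.4

0.4
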